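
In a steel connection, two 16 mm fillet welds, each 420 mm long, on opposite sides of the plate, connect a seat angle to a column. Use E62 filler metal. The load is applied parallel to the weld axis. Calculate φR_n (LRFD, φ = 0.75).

φR_n ≈ 2650 kN

E62XX → F_EXX = 620 MPa.
Effective throat t_e = 0.707 × 16 = 11.31 mm.
Total length L = 840 mm; A_we = 11.31 × 840 = 9502 mm².
F_nw = 0.6 F_EXX = 0.6 × 620 = 372 MPa.
φR_n = 0.75 × 372 × 9502 × 10⁻³ = 2651 kN.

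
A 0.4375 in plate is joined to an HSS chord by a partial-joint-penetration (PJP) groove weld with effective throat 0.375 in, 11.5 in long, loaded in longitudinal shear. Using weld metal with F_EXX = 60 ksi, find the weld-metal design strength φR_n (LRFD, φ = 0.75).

φR_n ≈ 116 kip

Effective throat (given) t_e = 0.375 in.
A_we = 0.375 × 11.5 = 4.312 in².
F_nw = 0.6 F_EXX = 36 ksi.
φR_n = 0.75 × 36 × 4.312 = 116.4 kip.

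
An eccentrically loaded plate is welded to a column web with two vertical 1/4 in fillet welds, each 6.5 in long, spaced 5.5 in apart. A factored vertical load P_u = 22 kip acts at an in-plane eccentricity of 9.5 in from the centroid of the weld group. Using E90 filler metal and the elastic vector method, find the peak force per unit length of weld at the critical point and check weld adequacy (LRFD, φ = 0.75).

f_max ≈ 7.38 kip/in; NOT adequate

E90XX → F_EXX = 90 ksi.
Total weld length L_w = 13 in. Treat welds as unit-width lines.
Polar moment about centroid: J = 2[d³/12 + d(b/2)²] = 2[6.5³/12 + 6.5×2.75²] = 144.1 in³.
Direct shear f_v = P/L_w = 22 / 13 = 1.692 kip/in (vertical).
Torsion M = P·e = 22 × 9.5 = 209 kip·in.
Critical point at (x, y) = (2.75, 3.25) from centroid. f_tx = M·y/J = 4.714 kip/in; f_ty = M·x/J = 3.989 kip/in.
Resultant f_max = √[f_tx² + (f_v + f_ty)²] = √[4.714² + (1.692 + 3.989)²] = 7.383 kip/in.
Capacity per unit length: φr_n = 0.75 × 0.6 × 90 × (0.707 × 0.25) = 7.158 kip/in.
7.383 > 7.158 → NOT adequate.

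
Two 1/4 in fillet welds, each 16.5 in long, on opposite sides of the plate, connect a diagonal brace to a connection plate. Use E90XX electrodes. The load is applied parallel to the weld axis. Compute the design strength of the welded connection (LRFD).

E90XX → F_EXX = 90 ksi.
Effective throat t_e = 0.707 × 0.25 = 0.1767 in.
Total length L = 33 in; A_we = 0.1767 × 33 = 5.833 in².
F_nw = 0.6 F_EXX = 0.6 × 90 = 54 ksi.
φR_n = 0.75 × 54 × 5.833 = 236.2 kips.

φR_n ≈ 236 kips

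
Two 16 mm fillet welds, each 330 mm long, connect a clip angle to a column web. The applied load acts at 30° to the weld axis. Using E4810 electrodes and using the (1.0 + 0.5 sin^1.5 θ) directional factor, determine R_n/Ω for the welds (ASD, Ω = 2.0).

R_n/Ω ≈ 1270 kN

E48XX → F_EXX = 480 MPa.
t_e = 0.707 × 16 = 11.31 mm; A_we = 11.31 × 660 = 7466 mm².
Directional factor: 1.0 + 0.5 sin^1.5(30°) = 1.177.
F_nw = 0.6 × 480 × 1.177 = 338.9 MPa.
R_n/Ω = (338.9 × 7466) / 2.0 × 10⁻³ = 1265 kN.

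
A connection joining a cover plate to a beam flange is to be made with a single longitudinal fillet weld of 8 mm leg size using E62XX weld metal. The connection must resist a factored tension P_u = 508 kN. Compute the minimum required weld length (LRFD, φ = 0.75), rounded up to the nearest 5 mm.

E62XX → F_EXX = 620 MPa.
Throat t_e = 0.707 × 8 = 5.656 mm.
φr_n = 0.75 × 0.6 × 620 × 5.656 × 10⁻³ = 1.578 kN/mm.
L_req = P_u / φr_n = 508 / 1.578 = 321.9 mm total.
Round up → use L = 325 mm.

L = 325 mm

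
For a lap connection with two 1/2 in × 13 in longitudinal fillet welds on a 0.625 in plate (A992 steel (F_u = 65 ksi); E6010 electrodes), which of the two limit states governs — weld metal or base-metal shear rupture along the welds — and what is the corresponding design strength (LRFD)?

φR_n ≈ 248 kips (weld metal governs)

E60XX → F_EXX = 60 ksi.
t_e = 0.707 × 0.5 = 0.3535 in; L = 26 in.
Weld metal: φR_n = 0.75 × 0.6 × 60 × 0.3535 × 26 = 248.2 kips.
Base metal (shear rupture): φR_n = 0.75 × 0.6 × 65 × 0.625 × 26 = 475.3 kips.
Governing: weld metal.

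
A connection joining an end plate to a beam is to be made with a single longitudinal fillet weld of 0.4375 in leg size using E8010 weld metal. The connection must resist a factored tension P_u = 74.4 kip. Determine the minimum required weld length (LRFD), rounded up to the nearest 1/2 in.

E80XX → F_EXX = 80 ksi.
Throat t_e = 0.707 × 0.4375 = 0.3093 in.
φr_n = 0.75 × 0.6 × 80 × 0.3093 = 11.14 kip/in.
L_req = P_u / φr_n = 74.4 / 11.14 = 6.681 in total.
Round up → use L = 7 in.

L = 7 in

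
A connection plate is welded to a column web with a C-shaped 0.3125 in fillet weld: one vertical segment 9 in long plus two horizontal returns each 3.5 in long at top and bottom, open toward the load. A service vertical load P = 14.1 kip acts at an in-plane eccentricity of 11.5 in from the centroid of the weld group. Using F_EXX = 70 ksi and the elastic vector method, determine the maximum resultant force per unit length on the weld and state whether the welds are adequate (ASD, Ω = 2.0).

f_max ≈ 4.37 kip/in; adequate

Total weld length L_w = 16 in. Treat welds as unit-width lines.
Centroid: x̄ = 2×3.5×1.75 / 16 = 0.7656 in from the vertical weld.
Polar moment about centroid: J = I_x + I_y = [9³/12 + 2×3.5×4.5²] + [9×0.7656² + 2(3.5³/12 + 3.5×0.9844²)] = 221.7 in³.
Direct shear f_v = P/L_w = 14.1 / 16 = 0.8812 kip/in (vertical).
Torsion M = P·e = 14.1 × 11.5 = 162.15 kip·in.
Critical point at (x, y) = (2.734, 4.5) from centroid. f_tx = M·y/J = 3.291 kip/in; f_ty = M·x/J = 2 kip/in.
Resultant f_max = √[f_tx² + (f_v + f_ty)²] = √[3.291² + (0.8812 + 2)²] = 4.374 kip/in.
Capacity per unit length: r_n/Ω = (1/2.0) × 0.6 × 70 × (0.707 × 0.3125) = 4.64 kip/in.
4.374 ≤ 4.64 → adequate.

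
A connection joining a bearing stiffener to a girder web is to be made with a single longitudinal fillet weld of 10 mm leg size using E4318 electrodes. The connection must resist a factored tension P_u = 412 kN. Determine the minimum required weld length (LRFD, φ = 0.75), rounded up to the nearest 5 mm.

E43XX → F_EXX = 430 MPa.
Throat t_e = 0.707 × 10 = 7.07 mm.
φr_n = 0.75 × 0.6 × 430 × 7.07 × 10⁻³ = 1.368 kN/mm.
L_req = P_u / φr_n = 412 / 1.368 = 301.2 mm total.
Round up → use L = 305 mm.

L = 305 mm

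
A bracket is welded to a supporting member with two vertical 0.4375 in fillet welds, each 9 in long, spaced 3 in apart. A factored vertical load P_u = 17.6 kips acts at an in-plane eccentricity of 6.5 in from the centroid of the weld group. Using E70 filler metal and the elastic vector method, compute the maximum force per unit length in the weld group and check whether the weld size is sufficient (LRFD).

E70XX → F_EXX = 70 ksi.
Total weld length L_w = 18 in. Treat welds as unit-width lines.
Polar moment about centroid: J = 2[d³/12 + d(b/2)²] = 2[9³/12 + 9×1.5²] = 162 in³.
Direct shear f_v = P/L_w = 17.6 / 18 = 0.9778 kip/in (vertical).
Torsion M = P·e = 17.6 × 6.5 = 114.4 kip·in.
Critical point at (x, y) = (1.5, 4.5) from centroid. f_tx = M·y/J = 3.178 kip/in; f_ty = M·x/J = 1.059 kip/in.
Resultant f_max = √[f_tx² + (f_v + f_ty)²] = √[3.178² + (0.9778 + 1.059)²] = 3.775 kip/in.
Capacity per unit length: φr_n = 0.75 × 0.6 × 70 × (0.707 × 0.4375) = 9.743 kip/in.
3.775 ≤ 9.743 → adequate.

f_max ≈ 3.77 kip/in; adequate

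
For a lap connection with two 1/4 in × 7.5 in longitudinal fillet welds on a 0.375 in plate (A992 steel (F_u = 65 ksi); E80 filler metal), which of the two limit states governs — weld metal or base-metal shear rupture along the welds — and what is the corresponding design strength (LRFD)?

φR_n ≈ 95.4 kip (weld metal governs)

E80XX → F_EXX = 80 ksi.
t_e = 0.707 × 0.25 = 0.1767 in; L = 15 in.
Weld metal: φR_n = 0.75 × 0.6 × 80 × 0.1767 × 15 = 95.45 kip.
Base metal (shear rupture): φR_n = 0.75 × 0.6 × 65 × 0.375 × 15 = 164.5 kip.
Governing: weld metal.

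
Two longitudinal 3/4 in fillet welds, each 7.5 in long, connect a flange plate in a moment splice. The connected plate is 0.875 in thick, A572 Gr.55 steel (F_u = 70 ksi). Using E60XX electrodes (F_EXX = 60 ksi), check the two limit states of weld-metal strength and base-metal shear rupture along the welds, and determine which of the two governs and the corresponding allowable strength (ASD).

R_n/Ω ≈ 143 kip (weld metal governs)

t_e = 0.707 × 0.75 = 0.5302 in; L = 15 in.
Weld metal: R_n/Ω = (1/2.0) × 0.6 × 60 × 0.5302 × 15 = 143.2 kip.
Base metal (shear rupture): R_n/Ω = (1/2.0) × 0.6 × 70 × 0.875 × 15 = 275.6 kip.
Governing: weld metal.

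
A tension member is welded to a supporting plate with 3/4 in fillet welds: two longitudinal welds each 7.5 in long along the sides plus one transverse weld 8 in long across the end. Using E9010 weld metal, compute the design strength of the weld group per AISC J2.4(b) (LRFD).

E90XX → F_EXX = 90 ksi.
t_e = 0.707 × 0.75 = 0.5302 in.
R_nwl = 0.6 × 90 × 0.5302 × 15 = 429.5 kip (longitudinal, 2 welds).
R_nwt = 0.6 × 90 × 0.5302 × 8 = 229.1 kip (transverse, base value).
(i) R_nwl + R_nwt = 658.6 kip; (ii) 0.85 R_nwl + 1.5 R_nwt = 708.7 kip.
R_n = max = 708.7 kip [governs: (ii)]; φR_n = 531.5 kip.

φR_n ≈ 532 kip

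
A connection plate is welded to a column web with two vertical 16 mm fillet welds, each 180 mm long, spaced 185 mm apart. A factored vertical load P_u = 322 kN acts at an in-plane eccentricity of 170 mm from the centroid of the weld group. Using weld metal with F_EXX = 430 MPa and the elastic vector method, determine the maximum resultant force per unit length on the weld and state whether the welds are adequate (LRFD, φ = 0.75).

Total weld length L_w = 360 mm. Treat welds as unit-width lines.
Polar moment about centroid: J = 2[d³/12 + d(b/2)²] = 2[180³/12 + 180×92.5²] = 4052000 mm³.
Direct shear f_v = P/L_w = 322×10³ / 360 = 894.4 N/mm (vertical).
Torsion M = P·e = 322×10³ × 170 = 54740000 N·mm.
Critical point at (x, y) = (92.5, 90) from centroid. f_tx = M·y/J = 1216 N/mm; f_ty = M·x/J = 1250 N/mm.
Resultant f_max = √[f_tx² + (f_v + f_ty)²] = √[1216² + (894.4 + 1250)²] = 2465 N/mm.
Capacity per unit length: φr_n = 0.75 × 0.6 × 430 × (0.707 × 16) = 2189 N/mm.
2465 > 2189 → NOT adequate.

f_max ≈ 2460 N/mm; NOT adequate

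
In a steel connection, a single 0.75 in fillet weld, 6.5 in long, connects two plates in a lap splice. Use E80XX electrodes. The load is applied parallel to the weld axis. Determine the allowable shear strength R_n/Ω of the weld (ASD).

R_n/Ω ≈ 82.7 kip

E80XX → F_EXX = 80 ksi.
Effective throat t_e = 0.707 × 0.75 = 0.5302 in.
Total length L = 6.5 in; A_we = 0.5302 × 6.5 = 3.447 in².
F_nw = 0.6 F_EXX = 0.6 × 80 = 48 ksi.
R_n = 48 × 3.447 = 165.4 kip; R_n/Ω = 165.4/2.0 = 82.72 kip.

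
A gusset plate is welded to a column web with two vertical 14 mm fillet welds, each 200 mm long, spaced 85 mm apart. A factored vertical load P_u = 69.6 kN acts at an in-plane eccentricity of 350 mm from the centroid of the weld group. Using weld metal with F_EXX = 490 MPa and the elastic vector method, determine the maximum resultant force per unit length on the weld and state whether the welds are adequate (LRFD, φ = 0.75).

f_max ≈ 1360 N/mm; adequate

Total weld length L_w = 400 mm. Treat welds as unit-width lines.
Polar moment about centroid: J = 2[d³/12 + d(b/2)²] = 2[200³/12 + 200×42.5²] = 2056000 mm³.
Direct shear f_v = P/L_w = 69.6×10³ / 400 = 174 N/mm (vertical).
Torsion M = P·e = 69.6×10³ × 350 = 24360000 N·mm.
Critical point at (x, y) = (42.5, 100) from centroid. f_tx = M·y/J = 1185 N/mm; f_ty = M·x/J = 503.6 N/mm.
Resultant f_max = √[f_tx² + (f_v + f_ty)²] = √[1185² + (174 + 503.6)²] = 1365 N/mm.
Capacity per unit length: φr_n = 0.75 × 0.6 × 490 × (0.707 × 14) = 2183 N/mm.
1365 ≤ 2183 → adequate.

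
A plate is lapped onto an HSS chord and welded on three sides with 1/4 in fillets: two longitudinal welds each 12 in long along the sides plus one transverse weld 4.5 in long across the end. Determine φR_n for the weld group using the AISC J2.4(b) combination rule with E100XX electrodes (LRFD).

φR_n ≈ 227 kip

E100XX → F_EXX = 100 ksi.
t_e = 0.707 × 0.25 = 0.1767 in.
R_nwl = 0.6 × 100 × 0.1767 × 24 = 254.5 kip (longitudinal, 2 welds).
R_nwt = 0.6 × 100 × 0.1767 × 4.5 = 47.72 kip (transverse, base value).
(i) R_nwl + R_nwt = 302.2 kip; (ii) 0.85 R_nwl + 1.5 R_nwt = 287.9 kip.
R_n = max = 302.2 kip [governs: (i)]; φR_n = 226.7 kip.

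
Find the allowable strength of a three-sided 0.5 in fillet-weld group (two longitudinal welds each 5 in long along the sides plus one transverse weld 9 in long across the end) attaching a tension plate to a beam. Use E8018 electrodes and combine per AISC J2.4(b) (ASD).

E80XX → F_EXX = 80 ksi.
t_e = 0.707 × 0.5 = 0.3535 in.
R_nwl = 0.6 × 80 × 0.3535 × 10 = 169.7 kips (longitudinal, 2 welds).
R_nwt = 0.6 × 80 × 0.3535 × 9 = 152.7 kips (transverse, base value).
(i) R_nwl + R_nwt = 322.4 kips; (ii) 0.85 R_nwl + 1.5 R_nwt = 373.3 kips.
R_n = max = 373.3 kips [governs: (ii)]; R_n/Ω = 186.6 kips.

R_n/Ω ≈ 187 kips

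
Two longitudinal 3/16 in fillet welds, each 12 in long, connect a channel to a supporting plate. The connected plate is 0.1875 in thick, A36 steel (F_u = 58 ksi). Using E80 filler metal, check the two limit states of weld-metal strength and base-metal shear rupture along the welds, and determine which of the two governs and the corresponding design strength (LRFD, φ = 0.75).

φR_n ≈ 115 kips (weld metal governs)

E80XX → F_EXX = 80 ksi.
t_e = 0.707 × 0.1875 = 0.1326 in; L = 24 in.
Weld metal: φR_n = 0.75 × 0.6 × 80 × 0.1326 × 24 = 114.5 kips.
Base metal (shear rupture): φR_n = 0.75 × 0.6 × 58 × 0.1875 × 24 = 117.4 kips.
Governing: weld metal.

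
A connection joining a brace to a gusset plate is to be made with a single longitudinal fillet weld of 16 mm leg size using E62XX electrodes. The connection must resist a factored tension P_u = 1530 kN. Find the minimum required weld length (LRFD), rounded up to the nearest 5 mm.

L = 485 mm

E62XX → F_EXX = 620 MPa.
Throat t_e = 0.707 × 16 = 11.31 mm.
φr_n = 0.75 × 0.6 × 620 × 11.31 × 10⁻³ = 3.156 kN/mm.
L_req = P_u / φr_n = 1530 / 3.156 = 484.8 mm total.
Round up → use L = 485 mm.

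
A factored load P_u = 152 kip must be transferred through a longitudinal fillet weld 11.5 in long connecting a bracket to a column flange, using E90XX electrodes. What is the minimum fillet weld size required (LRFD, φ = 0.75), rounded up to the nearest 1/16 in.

w = 1/2 in

E90XX → F_EXX = 90 ksi.
Total weld length L = 11.5 in.
Required throat t_e = P_u / (φ × 0.6 F_EXX × L) = 152 / (0.75 × 0.6 × 90 × 11.5) = 0.3264 in.
Required leg w = t_e / 0.707 = 0.4616 in → use 1/2 in.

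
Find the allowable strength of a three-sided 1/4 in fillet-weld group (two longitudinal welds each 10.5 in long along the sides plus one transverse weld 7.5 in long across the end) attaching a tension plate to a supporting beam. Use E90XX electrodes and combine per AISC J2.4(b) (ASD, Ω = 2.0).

E90XX → F_EXX = 90 ksi.
t_e = 0.707 × 0.25 = 0.1767 in.
R_nwl = 0.6 × 90 × 0.1767 × 21 = 200.4 kips (longitudinal, 2 welds).
R_nwt = 0.6 × 90 × 0.1767 × 7.5 = 71.58 kips (transverse, base value).
(i) R_nwl + R_nwt = 272 kips; (ii) 0.85 R_nwl + 1.5 R_nwt = 277.7 kips.
R_n = max = 277.7 kips [governs: (ii)]; R_n/Ω = 138.9 kips.

R_n/Ω ≈ 139 kips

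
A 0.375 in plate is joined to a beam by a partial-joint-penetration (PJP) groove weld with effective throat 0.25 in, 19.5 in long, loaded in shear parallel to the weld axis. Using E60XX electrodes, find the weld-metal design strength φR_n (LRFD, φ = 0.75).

E60XX → F_EXX = 60 ksi.
Effective throat (given) t_e = 0.25 in.
A_we = 0.25 × 19.5 = 4.875 in².
F_nw = 0.6 F_EXX = 36 ksi.
φR_n = 0.75 × 36 × 4.875 = 131.6 kips.

φR_n ≈ 132 kips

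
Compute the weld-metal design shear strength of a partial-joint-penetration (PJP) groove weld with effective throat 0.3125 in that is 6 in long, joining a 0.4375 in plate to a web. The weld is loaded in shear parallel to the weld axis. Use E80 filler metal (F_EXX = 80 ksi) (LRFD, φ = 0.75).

φR_n ≈ 67.5 kip

Effective throat (given) t_e = 0.3125 in.
A_we = 0.3125 × 6 = 1.875 in².
F_nw = 0.6 F_EXX = 48 ksi.
φR_n = 0.75 × 48 × 1.875 = 67.5 kip.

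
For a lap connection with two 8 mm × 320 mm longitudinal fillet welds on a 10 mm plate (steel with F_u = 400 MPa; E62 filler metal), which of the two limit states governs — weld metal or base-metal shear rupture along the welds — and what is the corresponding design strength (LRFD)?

E62XX → F_EXX = 620 MPa.
t_e = 0.707 × 8 = 5.656 mm; L = 640 mm.
Weld metal: φR_n = 0.75 × 0.6 × 620 × 5.656 × 640 × 10⁻³ = 1010 kN.
Base metal (shear rupture): φR_n = 0.75 × 0.6 × 400 × 10 × 640 × 10⁻³ = 1152 kN.
Governing: weld metal.

φR_n ≈ 1010 kN (weld metal governs)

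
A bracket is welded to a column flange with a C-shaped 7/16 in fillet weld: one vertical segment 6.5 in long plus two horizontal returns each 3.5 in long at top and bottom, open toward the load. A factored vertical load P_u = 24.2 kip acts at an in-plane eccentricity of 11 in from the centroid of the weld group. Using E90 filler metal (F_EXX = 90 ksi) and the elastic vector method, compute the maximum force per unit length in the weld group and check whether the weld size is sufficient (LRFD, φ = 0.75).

Total weld length L_w = 13.5 in. Treat welds as unit-width lines.
Centroid: x̄ = 2×3.5×1.75 / 13.5 = 0.9074 in from the vertical weld.
Polar moment about centroid: J = I_x + I_y = [6.5³/12 + 2×3.5×3.25²] + [6.5×0.9074² + 2(3.5³/12 + 3.5×0.8426²)] = 114.3 in³.
Direct shear f_v = P/L_w = 24.2 / 13.5 = 1.793 kip/in (vertical).
Torsion M = P·e = 24.2 × 11 = 266.2 kip·in.
Critical point at (x, y) = (2.593, 3.25) from centroid. f_tx = M·y/J = 7.57 kip/in; f_ty = M·x/J = 6.039 kip/in.
Resultant f_max = √[f_tx² + (f_v + f_ty)²] = √[7.57² + (1.793 + 6.039)²] = 10.89 kip/in.
Capacity per unit length: φr_n = 0.75 × 0.6 × 90 × (0.707 × 0.4375) = 12.53 kip/in.
10.89 ≤ 12.53 → adequate.

f_max ≈ 10.9 kip/in; adequate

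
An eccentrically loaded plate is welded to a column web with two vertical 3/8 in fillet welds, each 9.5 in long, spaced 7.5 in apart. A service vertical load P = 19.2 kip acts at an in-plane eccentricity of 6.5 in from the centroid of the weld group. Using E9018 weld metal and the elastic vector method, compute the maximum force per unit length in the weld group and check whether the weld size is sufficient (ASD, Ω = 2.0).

f_max ≈ 2.59 kip/in; adequate

E90XX → F_EXX = 90 ksi.
Total weld length L_w = 19 in. Treat welds as unit-width lines.
Polar moment about centroid: J = 2[d³/12 + d(b/2)²] = 2[9.5³/12 + 9.5×3.75²] = 410.1 in³.
Direct shear f_v = P/L_w = 19.2 / 19 = 1.011 kip/in (vertical).
Torsion M = P·e = 19.2 × 6.5 = 124.8 kip·in.
Critical point at (x, y) = (3.75, 4.75) from centroid. f_tx = M·y/J = 1.446 kip/in; f_ty = M·x/J = 1.141 kip/in.
Resultant f_max = √[f_tx² + (f_v + f_ty)²] = √[1.446² + (1.011 + 1.141)²] = 2.592 kip/in.
Capacity per unit length: r_n/Ω = (1/2.0) × 0.6 × 90 × (0.707 × 0.375) = 7.158 kip/in.
2.592 ≤ 7.158 → adequate.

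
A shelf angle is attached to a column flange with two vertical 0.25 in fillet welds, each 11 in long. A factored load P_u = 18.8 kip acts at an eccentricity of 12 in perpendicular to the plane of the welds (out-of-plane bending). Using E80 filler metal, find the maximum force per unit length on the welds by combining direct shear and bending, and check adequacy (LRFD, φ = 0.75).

f_max ≈ 5.66 kip/in; adequate

E80XX → F_EXX = 80 ksi.
L_w = 2 × 11 = 22 in; section modulus (unit throat) S = 2 × L²/6 = 40.33 in².
Direct shear f_v = P/L_w = 18.8/22 = 0.8545 kip/in.
Moment M = P × e = 18.8 × 12 = 225.6 kip·in; bending f_b = M/S = 5.593 kip/in.
f_max = √(f_v² + f_b²) = √(0.8545² + 5.593²) = 5.658 kip/in.
φr_n = 0.75 × 0.6 × 80 × (0.707 × 0.25) = 6.363 kip/in → adequate.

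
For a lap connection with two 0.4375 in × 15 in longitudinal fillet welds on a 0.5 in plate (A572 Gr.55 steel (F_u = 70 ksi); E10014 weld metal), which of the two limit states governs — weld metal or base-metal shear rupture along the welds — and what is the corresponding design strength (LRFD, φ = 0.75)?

E100XX → F_EXX = 100 ksi.
t_e = 0.707 × 0.4375 = 0.3093 in; L = 30 in.
Weld metal: φR_n = 0.75 × 0.6 × 100 × 0.3093 × 30 = 417.6 kip.
Base metal (shear rupture): φR_n = 0.75 × 0.6 × 70 × 0.5 × 30 = 472.5 kip.
Governing: weld metal.

φR_n ≈ 418 kip (weld metal governs)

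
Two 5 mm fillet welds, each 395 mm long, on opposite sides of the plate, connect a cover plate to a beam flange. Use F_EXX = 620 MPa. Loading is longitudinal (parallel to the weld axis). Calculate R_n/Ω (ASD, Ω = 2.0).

R_n/Ω ≈ 519 kN

Effective throat t_e = 0.707 × 5 = 3.535 mm.
Total length L = 790 mm; A_we = 3.535 × 790 = 2793 mm².
F_nw = 0.6 F_EXX = 0.6 × 620 = 372 MPa.
R_n = 372 × 2793 × 10⁻³ = 1039 kN; R_n/Ω = 1039/2.0 = 519.4 kN.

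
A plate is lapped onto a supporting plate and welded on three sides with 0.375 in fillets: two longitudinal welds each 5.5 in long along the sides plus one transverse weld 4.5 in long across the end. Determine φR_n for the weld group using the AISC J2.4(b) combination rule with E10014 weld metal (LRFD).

E100XX → F_EXX = 100 ksi.
t_e = 0.707 × 0.375 = 0.2651 in.
R_nwl = 0.6 × 100 × 0.2651 × 11 = 175 kips (longitudinal, 2 welds).
R_nwt = 0.6 × 100 × 0.2651 × 4.5 = 71.58 kips (transverse, base value).
(i) R_nwl + R_nwt = 246.6 kips; (ii) 0.85 R_nwl + 1.5 R_nwt = 256.1 kips.
R_n = max = 256.1 kips [governs: (ii)]; φR_n = 192.1 kips.

φR_n ≈ 192 kips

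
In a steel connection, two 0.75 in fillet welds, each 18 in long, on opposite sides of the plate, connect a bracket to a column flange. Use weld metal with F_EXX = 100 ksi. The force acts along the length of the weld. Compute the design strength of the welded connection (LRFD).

φR_n ≈ 859 kips

Effective throat t_e = 0.707 × 0.75 = 0.5302 in.
Total length L = 36 in; A_we = 0.5302 × 36 = 19.09 in².
F_nw = 0.6 F_EXX = 0.6 × 100 = 60 ksi.
φR_n = 0.75 × 60 × 19.09 = 859 kips.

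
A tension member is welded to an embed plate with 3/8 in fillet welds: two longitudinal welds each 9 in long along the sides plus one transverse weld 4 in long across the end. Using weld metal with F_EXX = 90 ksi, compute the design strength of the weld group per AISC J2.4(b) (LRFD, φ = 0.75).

t_e = 0.707 × 0.375 = 0.2651 in.
R_nwl = 0.6 × 90 × 0.2651 × 18 = 257.7 kips (longitudinal, 2 welds).
R_nwt = 0.6 × 90 × 0.2651 × 4 = 57.27 kips (transverse, base value).
(i) R_nwl + R_nwt = 315 kips; (ii) 0.85 R_nwl + 1.5 R_nwt = 304.9 kips.
R_n = max = 315 kips [governs: (i)]; φR_n = 236.2 kips.

φR_n ≈ 236 kips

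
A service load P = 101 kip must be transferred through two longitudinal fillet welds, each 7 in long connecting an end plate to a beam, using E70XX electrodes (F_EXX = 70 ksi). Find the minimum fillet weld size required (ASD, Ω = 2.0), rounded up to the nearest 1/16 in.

w = 1/2 in

Total weld length L = 14 in.
Required throat t_e = P × Ω / (0.6 F_EXX × L) = 101 × 2.0 / (0.6 × 70 × 14) = 0.3435 in.
Required leg w = t_e / 0.707 = 0.4859 in → use 1/2 in.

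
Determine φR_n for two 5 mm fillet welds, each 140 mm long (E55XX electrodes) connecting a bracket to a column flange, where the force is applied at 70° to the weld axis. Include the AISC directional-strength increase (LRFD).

φR_n ≈ 357 kN

E55XX → F_EXX = 550 MPa.
t_e = 0.707 × 5 = 3.535 mm; A_we = 3.535 × 280 = 989.8 mm².
Directional factor: 1.0 + 0.5 sin^1.5(70°) = 1.455.
F_nw = 0.6 × 550 × 1.455 = 480.3 MPa.
φR_n = 0.75 × 480.3 × 989.8 × 10⁻³ = 356.6 kN.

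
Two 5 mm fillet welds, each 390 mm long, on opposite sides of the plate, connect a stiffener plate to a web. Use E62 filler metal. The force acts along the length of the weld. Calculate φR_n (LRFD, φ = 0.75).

E62XX → F_EXX = 620 MPa.
Effective throat t_e = 0.707 × 5 = 3.535 mm.
Total length L = 780 mm; A_we = 3.535 × 780 = 2757 mm².
F_nw = 0.6 F_EXX = 0.6 × 620 = 372 MPa.
φR_n = 0.75 × 372 × 2757 × 10⁻³ = 769.3 kN.

φR_n ≈ 769 kN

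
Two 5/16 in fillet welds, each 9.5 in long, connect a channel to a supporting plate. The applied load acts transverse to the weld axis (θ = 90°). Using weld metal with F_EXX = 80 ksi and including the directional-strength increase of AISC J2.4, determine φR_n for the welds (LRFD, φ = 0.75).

φR_n ≈ 227 kip

t_e = 0.707 × 0.3125 = 0.2209 in; A_we = 0.2209 × 19 = 4.198 in².
Directional factor: 1.0 + 0.5 sin^1.5(90°) = 1.5.
F_nw = 0.6 × 80 × 1.5 = 72 ksi.
φR_n = 0.75 × 72 × 4.198 = 226.7 kip.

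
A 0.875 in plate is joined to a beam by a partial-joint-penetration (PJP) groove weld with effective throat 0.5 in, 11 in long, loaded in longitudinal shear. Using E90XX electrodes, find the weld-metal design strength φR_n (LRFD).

φR_n ≈ 223 kips

E90XX → F_EXX = 90 ksi.
Effective throat (given) t_e = 0.5 in.
A_we = 0.5 × 11 = 5.5 in².
F_nw = 0.6 F_EXX = 54 ksi.
φR_n = 0.75 × 54 × 5.5 = 222.8 kips.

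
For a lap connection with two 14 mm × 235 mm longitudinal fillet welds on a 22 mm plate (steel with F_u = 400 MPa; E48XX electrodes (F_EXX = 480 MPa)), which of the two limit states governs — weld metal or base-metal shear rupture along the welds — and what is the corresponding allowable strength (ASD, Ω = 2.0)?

t_e = 0.707 × 14 = 9.898 mm; L = 470 mm.
Weld metal: R_n/Ω = (1/2.0) × 0.6 × 480 × 9.898 × 470 × 10⁻³ = 669.9 kN.
Base metal (shear rupture): R_n/Ω = (1/2.0) × 0.6 × 400 × 22 × 470 × 10⁻³ = 1241 kN.
Governing: weld metal.

R_n/Ω ≈ 670 kN (weld metal governs)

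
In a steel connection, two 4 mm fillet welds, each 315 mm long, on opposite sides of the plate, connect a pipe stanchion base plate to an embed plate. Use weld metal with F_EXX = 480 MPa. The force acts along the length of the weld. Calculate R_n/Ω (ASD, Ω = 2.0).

Effective throat t_e = 0.707 × 4 = 2.828 mm.
Total length L = 630 mm; A_we = 2.828 × 630 = 1782 mm².
F_nw = 0.6 F_EXX = 0.6 × 480 = 288 MPa.
R_n = 288 × 1782 × 10⁻³ = 513.1 kN; R_n/Ω = 513.1/2.0 = 256.6 kN.

R_n/Ω ≈ 257 kN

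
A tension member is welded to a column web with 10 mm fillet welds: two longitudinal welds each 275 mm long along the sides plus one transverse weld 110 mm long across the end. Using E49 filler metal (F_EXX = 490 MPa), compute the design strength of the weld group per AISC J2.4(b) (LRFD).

t_e = 0.707 × 10 = 7.07 mm.
R_nwl = 0.6 × 490 × 7.07 × 550 × 10⁻³ = 1143 kN (longitudinal, 2 welds).
R_nwt = 0.6 × 490 × 7.07 × 110 × 10⁻³ = 228.6 kN (transverse, base value).
(i) R_nwl + R_nwt = 1372 kN; (ii) 0.85 R_nwl + 1.5 R_nwt = 1315 kN.
R_n = max = 1372 kN [governs: (i)]; φR_n = 1029 kN.

φR_n ≈ 1030 kN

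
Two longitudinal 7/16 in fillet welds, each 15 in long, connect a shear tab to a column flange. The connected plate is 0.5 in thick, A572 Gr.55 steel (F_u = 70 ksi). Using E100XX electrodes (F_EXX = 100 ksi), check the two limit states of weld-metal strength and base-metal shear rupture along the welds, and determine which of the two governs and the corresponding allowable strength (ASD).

R_n/Ω ≈ 278 kips (weld metal governs)

t_e = 0.707 × 0.4375 = 0.3093 in; L = 30 in.
Weld metal: R_n/Ω = (1/2.0) × 0.6 × 100 × 0.3093 × 30 = 278.4 kips.
Base metal (shear rupture): R_n/Ω = (1/2.0) × 0.6 × 70 × 0.5 × 30 = 315 kips.
Governing: weld metal.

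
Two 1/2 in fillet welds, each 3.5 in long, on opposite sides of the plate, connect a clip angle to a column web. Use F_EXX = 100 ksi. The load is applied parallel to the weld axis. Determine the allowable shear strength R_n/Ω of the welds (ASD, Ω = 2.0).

Effective throat t_e = 0.707 × 0.5 = 0.3535 in.
Total length L = 7 in; A_we = 0.3535 × 7 = 2.474 in².
F_nw = 0.6 F_EXX = 0.6 × 100 = 60 ksi.
R_n = 60 × 2.474 = 148.5 kips; R_n/Ω = 148.5/2.0 = 74.23 kips.

R_n/Ω ≈ 74.2 kips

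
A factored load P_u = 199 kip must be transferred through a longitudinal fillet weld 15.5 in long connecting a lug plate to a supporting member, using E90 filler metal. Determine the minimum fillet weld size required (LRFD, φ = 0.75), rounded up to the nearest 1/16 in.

E90XX → F_EXX = 90 ksi.
Total weld length L = 15.5 in.
Required throat t_e = P_u / (φ × 0.6 F_EXX × L) = 199 / (0.75 × 0.6 × 90 × 15.5) = 0.317 in.
Required leg w = t_e / 0.707 = 0.4484 in → use 1/2 in.

w = 1/2 in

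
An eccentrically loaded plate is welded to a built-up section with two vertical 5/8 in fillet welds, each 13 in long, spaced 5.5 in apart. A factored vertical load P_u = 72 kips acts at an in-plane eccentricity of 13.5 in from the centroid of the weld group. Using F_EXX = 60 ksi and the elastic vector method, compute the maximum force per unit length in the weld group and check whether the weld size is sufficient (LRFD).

Total weld length L_w = 26 in. Treat welds as unit-width lines.
Polar moment about centroid: J = 2[d³/12 + d(b/2)²] = 2[13³/12 + 13×2.75²] = 562.8 in³.
Direct shear f_v = P/L_w = 72 / 26 = 2.769 kip/in (vertical).
Torsion M = P·e = 72 × 13.5 = 972 kip·in.
Critical point at (x, y) = (2.75, 6.5) from centroid. f_tx = M·y/J = 11.23 kip/in; f_ty = M·x/J = 4.75 kip/in.
Resultant f_max = √[f_tx² + (f_v + f_ty)²] = √[11.23² + (2.769 + 4.75)²] = 13.51 kip/in.
Capacity per unit length: φr_n = 0.75 × 0.6 × 60 × (0.707 × 0.625) = 11.93 kip/in.
13.51 > 11.93 → NOT adequate.

f_max ≈ 13.5 kip/in; NOT adequate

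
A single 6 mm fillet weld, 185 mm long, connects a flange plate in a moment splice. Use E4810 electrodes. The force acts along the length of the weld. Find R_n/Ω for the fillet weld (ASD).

E48XX → F_EXX = 480 MPa.
Effective throat t_e = 0.707 × 6 = 4.242 mm.
Total length L = 185 mm; A_we = 4.242 × 185 = 784.8 mm².
F_nw = 0.6 F_EXX = 0.6 × 480 = 288 MPa.
R_n = 288 × 784.8 × 10⁻³ = 226 kN; R_n/Ω = 226/2.0 = 113 kN.

R_n/Ω ≈ 113 kN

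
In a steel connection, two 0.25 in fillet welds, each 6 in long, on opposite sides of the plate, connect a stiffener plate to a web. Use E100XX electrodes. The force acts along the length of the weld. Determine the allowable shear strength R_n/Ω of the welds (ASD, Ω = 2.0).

R_n/Ω ≈ 63.6 kips

E100XX → F_EXX = 100 ksi.
Effective throat t_e = 0.707 × 0.25 = 0.1767 in.
Total length L = 12 in; A_we = 0.1767 × 12 = 2.121 in².
F_nw = 0.6 F_EXX = 0.6 × 100 = 60 ksi.
R_n = 60 × 2.121 = 127.3 kips; R_n/Ω = 127.3/2.0 = 63.63 kips.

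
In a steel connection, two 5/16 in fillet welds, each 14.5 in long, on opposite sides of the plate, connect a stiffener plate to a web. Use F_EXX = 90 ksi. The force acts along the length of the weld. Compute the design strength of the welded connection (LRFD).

Effective throat t_e = 0.707 × 0.3125 = 0.2209 in.
Total length L = 29 in; A_we = 0.2209 × 29 = 6.407 in².
F_nw = 0.6 F_EXX = 0.6 × 90 = 54 ksi.
φR_n = 0.75 × 54 × 6.407 = 259.5 kip.

φR_n ≈ 259 kip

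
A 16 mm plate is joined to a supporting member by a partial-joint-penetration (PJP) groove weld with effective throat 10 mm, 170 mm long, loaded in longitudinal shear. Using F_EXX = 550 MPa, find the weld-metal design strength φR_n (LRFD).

Effective throat (given) t_e = 10 mm.
A_we = 10 × 170 = 1700 mm².
F_nw = 0.6 F_EXX = 330 MPa.
φR_n = 0.75 × 330 × 1700 × 10⁻³ = 420.8 kN.

φR_n ≈ 421 kN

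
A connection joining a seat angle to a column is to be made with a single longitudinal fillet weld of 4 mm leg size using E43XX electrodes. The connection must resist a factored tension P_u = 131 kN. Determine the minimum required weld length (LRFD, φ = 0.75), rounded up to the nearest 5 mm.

E43XX → F_EXX = 430 MPa.
Throat t_e = 0.707 × 4 = 2.828 mm.
φr_n = 0.75 × 0.6 × 430 × 2.828 × 10⁻³ = 0.5472 kN/mm.
L_req = P_u / φr_n = 131 / 0.5472 = 239.4 mm total.
Round up → use L = 240 mm.

L = 240 mm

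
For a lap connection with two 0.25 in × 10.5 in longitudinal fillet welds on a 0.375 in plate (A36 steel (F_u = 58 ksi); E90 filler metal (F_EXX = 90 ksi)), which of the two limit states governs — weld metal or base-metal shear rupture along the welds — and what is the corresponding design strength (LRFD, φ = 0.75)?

t_e = 0.707 × 0.25 = 0.1767 in; L = 21 in.
Weld metal: φR_n = 0.75 × 0.6 × 90 × 0.1767 × 21 = 150.3 kips.
Base metal (shear rupture): φR_n = 0.75 × 0.6 × 58 × 0.375 × 21 = 205.5 kips.
Governing: weld metal.

φR_n ≈ 150 kips (weld metal governs)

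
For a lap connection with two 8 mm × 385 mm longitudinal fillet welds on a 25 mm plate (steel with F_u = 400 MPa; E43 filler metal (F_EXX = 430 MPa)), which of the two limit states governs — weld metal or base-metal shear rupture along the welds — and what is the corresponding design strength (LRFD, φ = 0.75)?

φR_n ≈ 843 kN (weld metal governs)

t_e = 0.707 × 8 = 5.656 mm; L = 770 mm.
Weld metal: φR_n = 0.75 × 0.6 × 430 × 5.656 × 770 × 10⁻³ = 842.7 kN.
Base metal (shear rupture): φR_n = 0.75 × 0.6 × 400 × 25 × 770 × 10⁻³ = 3465 kN.
Governing: weld metal.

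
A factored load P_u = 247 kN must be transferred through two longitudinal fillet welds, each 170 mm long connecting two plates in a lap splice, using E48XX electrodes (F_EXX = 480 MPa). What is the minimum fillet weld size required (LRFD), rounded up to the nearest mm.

Total weld length L = 340 mm.
Required throat t_e = P_u / (φ × 0.6 F_EXX × L) = 247 / (0.75 × 0.6 × 480 × 340 × 10⁻³) = 3.363 mm.
Required leg w = t_e / 0.707 = 4.757 mm → use 5 mm.

w = 5 mm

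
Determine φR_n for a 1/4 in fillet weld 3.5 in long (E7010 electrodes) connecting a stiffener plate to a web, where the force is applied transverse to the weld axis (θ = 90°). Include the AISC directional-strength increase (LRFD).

E70XX → F_EXX = 70 ksi.
t_e = 0.707 × 0.25 = 0.1767 in; A_we = 0.1767 × 3.5 = 0.6186 in².
Directional factor: 1.0 + 0.5 sin^1.5(90°) = 1.5.
F_nw = 0.6 × 70 × 1.5 = 63 ksi.
φR_n = 0.75 × 63 × 0.6186 = 29.23 kip.

φR_n ≈ 29.2 kip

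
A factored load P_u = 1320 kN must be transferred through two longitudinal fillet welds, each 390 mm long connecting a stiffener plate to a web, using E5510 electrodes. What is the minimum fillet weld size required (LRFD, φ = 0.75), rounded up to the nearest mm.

w = 10 mm

E55XX → F_EXX = 550 MPa.
Total weld length L = 780 mm.
Required throat t_e = P_u / (φ × 0.6 F_EXX × L) = 1320 / (0.75 × 0.6 × 550 × 780 × 10⁻³) = 6.838 mm.
Required leg w = t_e / 0.707 = 9.671 mm → use 10 mm.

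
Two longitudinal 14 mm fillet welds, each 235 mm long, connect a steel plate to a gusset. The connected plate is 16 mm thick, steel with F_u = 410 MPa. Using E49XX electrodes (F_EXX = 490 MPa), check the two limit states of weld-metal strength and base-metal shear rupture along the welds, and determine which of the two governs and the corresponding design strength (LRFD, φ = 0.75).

t_e = 0.707 × 14 = 9.898 mm; L = 470 mm.
Weld metal: φR_n = 0.75 × 0.6 × 490 × 9.898 × 470 × 10⁻³ = 1026 kN.
Base metal (shear rupture): φR_n = 0.75 × 0.6 × 410 × 16 × 470 × 10⁻³ = 1387 kN.
Governing: weld metal.

φR_n ≈ 1030 kN (weld metal governs)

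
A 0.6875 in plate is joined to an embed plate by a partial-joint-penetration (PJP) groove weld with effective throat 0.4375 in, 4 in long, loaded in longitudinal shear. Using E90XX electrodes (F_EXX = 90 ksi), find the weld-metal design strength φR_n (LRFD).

Effective throat (given) t_e = 0.4375 in.
A_we = 0.4375 × 4 = 1.75 in².
F_nw = 0.6 F_EXX = 54 ksi.
φR_n = 0.75 × 54 × 1.75 = 70.88 kips.

φR_n ≈ 70.9 kips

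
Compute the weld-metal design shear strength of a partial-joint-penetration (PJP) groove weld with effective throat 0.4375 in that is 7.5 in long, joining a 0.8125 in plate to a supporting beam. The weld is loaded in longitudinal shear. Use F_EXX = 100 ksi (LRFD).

Effective throat (given) t_e = 0.4375 in.
A_we = 0.4375 × 7.5 = 3.281 in².
F_nw = 0.6 F_EXX = 60 ksi.
φR_n = 0.75 × 60 × 3.281 = 147.7 kips.

φR_n ≈ 148 kips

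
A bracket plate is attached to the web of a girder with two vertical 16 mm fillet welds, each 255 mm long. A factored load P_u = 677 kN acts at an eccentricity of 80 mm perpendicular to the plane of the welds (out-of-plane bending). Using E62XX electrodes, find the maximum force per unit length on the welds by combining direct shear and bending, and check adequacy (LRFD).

E62XX → F_EXX = 620 MPa.
L_w = 2 × 255 = 510 mm; section modulus (unit throat) S = 2 × L²/6 = 21680 mm².
Direct shear f_v = P/L_w = 677×10³/510 = 1327 N/mm.
Moment M = P × e = 677×10³ × 80 = 54160000 N·mm; bending f_b = M/S = 2499 N/mm.
f_max = √(f_v² + f_b²) = √(1327² + 2499²) = 2829 N/mm.
φr_n = 0.75 × 0.6 × 620 × (0.707 × 16) = 3156 N/mm → adequate.

f_max ≈ 2830 N/mm; adequate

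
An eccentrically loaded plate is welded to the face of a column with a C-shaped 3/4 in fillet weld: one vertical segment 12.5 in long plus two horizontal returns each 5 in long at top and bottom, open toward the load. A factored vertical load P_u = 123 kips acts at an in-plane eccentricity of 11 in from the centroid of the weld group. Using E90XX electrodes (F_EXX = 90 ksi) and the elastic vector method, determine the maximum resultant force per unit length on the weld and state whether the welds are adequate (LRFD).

f_max ≈ 19.8 kip/in; adequate

Total weld length L_w = 22.5 in. Treat welds as unit-width lines.
Centroid: x̄ = 2×5×2.5 / 22.5 = 1.111 in from the vertical weld.
Polar moment about centroid: J = I_x + I_y = [12.5³/12 + 2×5×6.25²] + [12.5×1.111² + 2(5³/12 + 5×1.389²)] = 608.9 in³.
Direct shear f_v = P/L_w = 123 / 22.5 = 5.467 kip/in (vertical).
Torsion M = P·e = 123 × 11 = 1353 kip·in.
Critical point at (x, y) = (3.889, 6.25) from centroid. f_tx = M·y/J = 13.89 kip/in; f_ty = M·x/J = 8.641 kip/in.
Resultant f_max = √[f_tx² + (f_v + f_ty)²] = √[13.89² + (5.467 + 8.641)²] = 19.8 kip/in.
Capacity per unit length: φr_n = 0.75 × 0.6 × 90 × (0.707 × 0.75) = 21.48 kip/in.
19.8 ≤ 21.48 → adequate.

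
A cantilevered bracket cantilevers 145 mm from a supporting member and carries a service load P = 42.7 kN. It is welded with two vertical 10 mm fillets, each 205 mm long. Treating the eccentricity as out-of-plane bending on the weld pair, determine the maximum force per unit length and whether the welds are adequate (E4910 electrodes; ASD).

f_max ≈ 454 N/mm; adequate

E49XX → F_EXX = 490 MPa.
L_w = 2 × 205 = 410 mm; section modulus (unit throat) S = 2 × L²/6 = 14010 mm².
Direct shear f_v = P/L_w = 42.7×10³/410 = 104.1 N/mm.
Moment M = P × e = 42.7×10³ × 145 = 6191500 N·mm; bending f_b = M/S = 442 N/mm.
f_max = √(f_v² + f_b²) = √(104.1² + 442²) = 454.1 N/mm.
r_n/Ω = (1/2.0) × 0.6 × 490 × (0.707 × 10) = 1039 N/mm → adequate.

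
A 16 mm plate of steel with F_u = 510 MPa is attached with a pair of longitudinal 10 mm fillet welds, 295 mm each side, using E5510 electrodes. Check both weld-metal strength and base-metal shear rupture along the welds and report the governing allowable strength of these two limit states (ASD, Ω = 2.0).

R_n/Ω ≈ 688 kN (weld metal governs)

E55XX → F_EXX = 550 MPa.
t_e = 0.707 × 10 = 7.07 mm; L = 590 mm.
Weld metal: R_n/Ω = (1/2.0) × 0.6 × 550 × 7.07 × 590 × 10⁻³ = 688.3 kN.
Base metal (shear rupture): R_n/Ω = (1/2.0) × 0.6 × 510 × 16 × 590 × 10⁻³ = 1444 kN.
Governing: weld metal.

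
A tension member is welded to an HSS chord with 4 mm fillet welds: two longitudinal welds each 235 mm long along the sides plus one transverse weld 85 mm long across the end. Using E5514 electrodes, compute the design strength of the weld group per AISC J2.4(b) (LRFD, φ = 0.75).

φR_n ≈ 388 kN

E55XX → F_EXX = 550 MPa.
t_e = 0.707 × 4 = 2.828 mm.
R_nwl = 0.6 × 550 × 2.828 × 470 × 10⁻³ = 438.6 kN (longitudinal, 2 welds).
R_nwt = 0.6 × 550 × 2.828 × 85 × 10⁻³ = 79.33 kN (transverse, base value).
(i) R_nwl + R_nwt = 517.9 kN; (ii) 0.85 R_nwl + 1.5 R_nwt = 491.8 kN.
R_n = max = 517.9 kN [governs: (i)]; φR_n = 388.5 kN.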